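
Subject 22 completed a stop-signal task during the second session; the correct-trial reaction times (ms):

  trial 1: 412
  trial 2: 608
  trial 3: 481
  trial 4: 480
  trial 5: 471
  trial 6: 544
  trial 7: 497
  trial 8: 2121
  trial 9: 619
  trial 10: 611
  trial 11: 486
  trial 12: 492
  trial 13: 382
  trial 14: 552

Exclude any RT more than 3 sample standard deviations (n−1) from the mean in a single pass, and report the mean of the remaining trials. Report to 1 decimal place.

510.4 ms

n = 14, ΣRT = 8756, M = 625.429
Σ(x−M)² = 2473713.43; s = √(2473713.43/13) = 436.217
Cutoffs: 625.429 ± 3·436.217 → [-683.2, 1934.1]
Outside: 2121 → excluded.
Retained (n=13): Σ = 6635, mean = 6635/13 = 510.385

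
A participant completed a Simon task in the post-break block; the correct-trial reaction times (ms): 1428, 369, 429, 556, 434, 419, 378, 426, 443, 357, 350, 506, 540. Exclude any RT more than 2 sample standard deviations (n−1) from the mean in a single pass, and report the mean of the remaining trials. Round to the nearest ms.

n = 13, ΣRT = 6635, M = 510.385
Σ(x−M)² = 964231.08; s = √(964231.08/12) = 283.465
Cutoffs: 510.385 ± 2·283.465 → [-56.5, 1077.3]
Outside: 1428 → excluded.
Retained (n=12): Σ = 5207, mean = 5207/12 = 433.917

434 ms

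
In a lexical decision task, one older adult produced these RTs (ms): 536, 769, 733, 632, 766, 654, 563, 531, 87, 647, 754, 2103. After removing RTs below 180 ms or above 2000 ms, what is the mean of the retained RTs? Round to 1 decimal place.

Excluded: 87, 2103
Retained (n=10): Σ = 6585
Mean = 6585/10 = 658.5000

658.5 ms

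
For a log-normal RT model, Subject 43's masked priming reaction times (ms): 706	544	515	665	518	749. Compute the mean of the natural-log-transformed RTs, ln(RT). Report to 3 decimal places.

6.412

ln(RT): 6.5596, 6.2989, 6.2442, 6.4998, 6.2500, 6.6187
Σ ln(RT) = 38.4712
Mean = 38.4712/6 = 6.41187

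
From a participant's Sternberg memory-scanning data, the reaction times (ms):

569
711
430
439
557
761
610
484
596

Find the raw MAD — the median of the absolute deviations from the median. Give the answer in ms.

85 ms

Sorted: 430, 439, 484, 557, 569, 596, 610, 711, 761 → median = 569
|x − 569|: 0, 142, 139, 130, 12, 192, 41, 85, 27
Sorted deviations: 0, 12, 27, 41, 85, 130, 139, 142, 192 → MAD = 85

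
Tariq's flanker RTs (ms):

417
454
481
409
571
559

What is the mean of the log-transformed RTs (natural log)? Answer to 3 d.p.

ln(RT): 6.0331, 6.1181, 6.1759, 6.0137, 6.3474, 6.3261
Σ ln(RT) = 37.0143
Mean = 37.0143/6 = 6.16905

6.169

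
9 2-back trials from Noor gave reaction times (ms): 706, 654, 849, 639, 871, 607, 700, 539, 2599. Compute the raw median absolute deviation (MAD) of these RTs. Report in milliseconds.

Sorted: 539, 607, 639, 654, 700, 706, 849, 871, 2599 → median = 700
|x − 700|: 6, 46, 149, 61, 171, 93, 0, 161, 1899
Sorted deviations: 0, 6, 46, 61, 93, 149, 161, 171, 1899 → MAD = 93

93 ms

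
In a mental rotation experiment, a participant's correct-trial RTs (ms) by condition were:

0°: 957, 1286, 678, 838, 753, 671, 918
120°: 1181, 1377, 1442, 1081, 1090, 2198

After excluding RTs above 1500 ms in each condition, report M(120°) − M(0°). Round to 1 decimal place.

120°: exclude 2198
M(0°) = 6101/7 = 871.571
M(120°) = 6171/5 = 1234.200
Difference = 1234.200 − 871.571 = 362.629 ms

362.6 ms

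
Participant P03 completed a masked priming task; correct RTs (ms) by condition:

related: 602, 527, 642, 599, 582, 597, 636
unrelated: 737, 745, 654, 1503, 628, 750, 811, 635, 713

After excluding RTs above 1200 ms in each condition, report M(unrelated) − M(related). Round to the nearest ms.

unrelated: exclude 1503
M(related) = 4185/7 = 597.857
M(unrelated) = 5673/8 = 709.125
Difference = 709.125 − 597.857 = 111.268 ms

111 ms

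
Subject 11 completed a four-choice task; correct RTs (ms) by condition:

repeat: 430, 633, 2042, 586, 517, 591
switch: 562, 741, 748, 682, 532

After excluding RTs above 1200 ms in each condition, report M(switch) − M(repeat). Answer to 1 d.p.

101.6 ms

repeat: exclude 2042
M(repeat) = 2757/5 = 551.400
M(switch) = 3265/5 = 653.000
Difference = 653.000 − 551.400 = 101.600 ms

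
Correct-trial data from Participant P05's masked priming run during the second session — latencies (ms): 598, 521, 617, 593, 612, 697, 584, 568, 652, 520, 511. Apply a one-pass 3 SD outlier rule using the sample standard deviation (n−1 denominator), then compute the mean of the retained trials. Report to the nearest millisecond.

588 ms

n = 11, ΣRT = 6473, M = 588.455
Σ(x−M)² = 32974.73; s = √(32974.73/10) = 57.424
Cutoffs: 588.455 ± 3·57.424 → [416.2, 760.7]
No RTs fall outside the cutoffs; all 11 retained. Mean = 6473/11 = 588.455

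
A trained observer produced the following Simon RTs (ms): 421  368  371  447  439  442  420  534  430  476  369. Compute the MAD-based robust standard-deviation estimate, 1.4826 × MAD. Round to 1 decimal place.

Sorted: 368, 369, 371, 420, 421, 430, 439, 442, 447, 476, 534 → median = 430
|x − 430| sorted: 0, 9, 9, 10, 12, 17, 46, 59, 61, 62, 104 → MAD = 17
Robust SD ≈ 1.4826 × 17 = 25.204

25.2 ms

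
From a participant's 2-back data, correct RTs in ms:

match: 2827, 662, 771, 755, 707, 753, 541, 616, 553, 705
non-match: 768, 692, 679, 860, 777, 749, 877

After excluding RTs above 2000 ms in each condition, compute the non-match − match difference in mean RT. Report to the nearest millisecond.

match: exclude 2827
M(match) = 6063/9 = 673.667
M(non-match) = 5402/7 = 771.714
Difference = 771.714 − 673.667 = 98.048 ms

98 ms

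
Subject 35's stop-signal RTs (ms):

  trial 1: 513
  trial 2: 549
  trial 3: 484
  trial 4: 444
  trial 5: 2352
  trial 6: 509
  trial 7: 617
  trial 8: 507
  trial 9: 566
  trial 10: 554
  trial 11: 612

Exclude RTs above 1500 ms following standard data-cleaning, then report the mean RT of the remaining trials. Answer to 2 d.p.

Excluded: 2352
Retained (n=10): Σ = 5355
Mean = 5355/10 = 535.5000

535.50 ms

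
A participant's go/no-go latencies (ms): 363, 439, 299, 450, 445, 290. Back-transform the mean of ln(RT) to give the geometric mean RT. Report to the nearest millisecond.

ln(RT): 5.8944, 6.0845, 5.7004, 6.1092, 6.0981, 5.6699
Mean ln(RT) = 35.5565/6 = 5.92609
Geometric mean = exp(5.92609) = 374.69 ms

375 ms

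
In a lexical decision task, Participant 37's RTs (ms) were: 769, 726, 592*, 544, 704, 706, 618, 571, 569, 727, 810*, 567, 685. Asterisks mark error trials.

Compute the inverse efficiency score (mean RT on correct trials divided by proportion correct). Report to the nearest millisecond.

772 ms

Correct trials (n=11): 769, 726, 544, 704, 706, 618, 571, 569, 727, 567, 685
Mean correct RT = 7186/11 = 653.2727 ms
Proportion correct = 11/13
IES = 653.2727 / (11/13) = 772.050 ms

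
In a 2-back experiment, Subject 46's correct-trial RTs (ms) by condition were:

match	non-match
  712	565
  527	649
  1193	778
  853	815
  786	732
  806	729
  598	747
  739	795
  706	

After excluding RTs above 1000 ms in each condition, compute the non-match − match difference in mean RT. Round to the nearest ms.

match: exclude 1193
M(match) = 5727/8 = 715.875
M(non-match) = 5810/8 = 726.250
Difference = 726.250 − 715.875 = 10.375 ms

10 ms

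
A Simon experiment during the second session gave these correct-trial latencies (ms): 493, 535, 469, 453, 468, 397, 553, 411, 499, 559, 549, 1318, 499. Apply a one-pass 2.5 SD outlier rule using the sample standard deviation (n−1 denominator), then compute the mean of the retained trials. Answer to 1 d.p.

490.4 ms

n = 13, ΣRT = 7203, M = 554.077
Σ(x−M)² = 663798.92; s = √(663798.92/12) = 235.195
Cutoffs: 554.077 ± 2.5·235.195 → [-33.9, 1142.1]
Outside: 1318 → excluded.
Retained (n=12): Σ = 5885, mean = 5885/12 = 490.417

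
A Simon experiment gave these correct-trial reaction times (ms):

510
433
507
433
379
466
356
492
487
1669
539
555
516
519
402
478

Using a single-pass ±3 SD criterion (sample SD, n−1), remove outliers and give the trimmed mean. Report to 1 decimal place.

471.5 ms

n = 16, ΣRT = 8741, M = 546.312
Σ(x−M)² = 1393387.44; s = √(1393387.44/15) = 304.783
Cutoffs: 546.312 ± 3·304.783 → [-368.0, 1460.7]
Outside: 1669 → excluded.
Retained (n=15): Σ = 7072, mean = 7072/15 = 471.467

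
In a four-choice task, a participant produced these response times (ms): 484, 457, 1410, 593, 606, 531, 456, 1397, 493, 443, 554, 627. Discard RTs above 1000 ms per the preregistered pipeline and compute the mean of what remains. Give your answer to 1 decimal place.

Excluded: 1397, 1410
Retained (n=10): Σ = 5244
Mean = 5244/10 = 524.4000

524.4 ms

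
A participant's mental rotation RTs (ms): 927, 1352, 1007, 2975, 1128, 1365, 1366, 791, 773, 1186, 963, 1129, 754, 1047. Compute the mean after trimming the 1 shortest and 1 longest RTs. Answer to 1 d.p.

Sorted: 754, 773, 791, 927, 963, 1007, 1047, 1128, 1129, 1186, 1352, 1365, 1366, 2975
Drop lowest 1 (754) and highest 1 (2975)
Remaining (n=12): Σ = 13034, mean = 13034/12 = 1086.167

1086.2 ms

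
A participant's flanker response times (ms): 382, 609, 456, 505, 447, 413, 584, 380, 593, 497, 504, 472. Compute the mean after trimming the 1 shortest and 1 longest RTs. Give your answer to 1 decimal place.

Sorted: 380, 382, 413, 447, 456, 472, 497, 504, 505, 584, 593, 609
Drop lowest 1 (380) and highest 1 (609)
Remaining (n=10): Σ = 4853, mean = 4853/10 = 485.300

485.3 ms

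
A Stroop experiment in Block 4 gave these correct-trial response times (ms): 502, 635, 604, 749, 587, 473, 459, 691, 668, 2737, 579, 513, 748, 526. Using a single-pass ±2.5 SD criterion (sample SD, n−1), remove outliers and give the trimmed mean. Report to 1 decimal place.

594.9 ms

n = 14, ΣRT = 10471, M = 747.929
Σ(x−M)² = 4377928.93; s = √(4377928.93/13) = 580.314
Cutoffs: 747.929 ± 2.5·580.314 → [-702.9, 2198.7]
Outside: 2737 → excluded.
Retained (n=13): Σ = 7734, mean = 7734/13 = 594.923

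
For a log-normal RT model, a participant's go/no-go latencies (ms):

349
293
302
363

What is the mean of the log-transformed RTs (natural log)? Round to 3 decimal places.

ln(RT): 5.8551, 5.6802, 5.7104, 5.8944
Σ ln(RT) = 23.1401
Mean = 23.1401/4 = 5.78502

5.785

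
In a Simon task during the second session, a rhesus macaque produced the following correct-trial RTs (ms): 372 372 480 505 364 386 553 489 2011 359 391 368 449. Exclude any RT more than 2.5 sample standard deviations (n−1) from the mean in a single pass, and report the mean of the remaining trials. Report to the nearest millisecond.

424 ms

n = 13, ΣRT = 7099, M = 546.077
Σ(x−M)² = 2374922.92; s = √(2374922.92/12) = 444.871
Cutoffs: 546.077 ± 2.5·444.871 → [-566.1, 1658.3]
Outside: 2011 → excluded.
Retained (n=12): Σ = 5088, mean = 5088/12 = 424.000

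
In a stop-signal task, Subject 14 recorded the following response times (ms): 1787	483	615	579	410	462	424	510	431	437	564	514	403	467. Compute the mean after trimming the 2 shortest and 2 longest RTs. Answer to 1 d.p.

487.1 ms

Sorted: 403, 410, 424, 431, 437, 462, 467, 483, 510, 514, 564, 579, 615, 1787
Drop lowest 2 (403, 410) and highest 2 (615, 1787)
Remaining (n=10): Σ = 4871, mean = 4871/10 = 487.100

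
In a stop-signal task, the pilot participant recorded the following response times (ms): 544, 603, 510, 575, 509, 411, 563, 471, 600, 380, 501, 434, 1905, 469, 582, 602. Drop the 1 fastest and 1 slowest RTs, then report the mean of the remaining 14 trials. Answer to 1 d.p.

Sorted: 380, 411, 434, 469, 471, 501, 509, 510, 544, 563, 575, 582, 600, 602, 603, 1905
Drop lowest 1 (380) and highest 1 (1905)
Remaining (n=14): Σ = 7374, mean = 7374/14 = 526.714

526.7 ms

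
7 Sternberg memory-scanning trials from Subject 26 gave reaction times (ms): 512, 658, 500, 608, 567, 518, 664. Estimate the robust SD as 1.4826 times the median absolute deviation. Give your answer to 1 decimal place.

Sorted: 500, 512, 518, 567, 608, 658, 664 → median = 567
|x − 567| sorted: 0, 41, 49, 55, 67, 91, 97 → MAD = 55
Robust SD ≈ 1.4826 × 55 = 81.543

81.5 ms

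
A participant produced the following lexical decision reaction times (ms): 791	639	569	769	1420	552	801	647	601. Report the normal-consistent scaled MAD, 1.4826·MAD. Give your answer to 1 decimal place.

140.8 ms

Sorted: 552, 569, 601, 639, 647, 769, 791, 801, 1420 → median = 647
|x − 647| sorted: 0, 8, 46, 78, 95, 122, 144, 154, 773 → MAD = 95
Robust SD ≈ 1.4826 × 95 = 140.847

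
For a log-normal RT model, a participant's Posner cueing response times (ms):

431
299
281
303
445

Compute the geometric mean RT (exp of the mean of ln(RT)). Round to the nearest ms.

345 ms

ln(RT): 6.0661, 5.7004, 5.6384, 5.7137, 6.0981
Mean ln(RT) = 29.2167/5 = 5.84334
Geometric mean = exp(5.84334) = 344.93 ms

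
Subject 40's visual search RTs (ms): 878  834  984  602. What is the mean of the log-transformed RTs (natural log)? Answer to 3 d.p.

6.699

ln(RT): 6.7776, 6.7262, 6.8916, 6.4003
Σ ln(RT) = 26.7958
Mean = 26.7958/4 = 6.69894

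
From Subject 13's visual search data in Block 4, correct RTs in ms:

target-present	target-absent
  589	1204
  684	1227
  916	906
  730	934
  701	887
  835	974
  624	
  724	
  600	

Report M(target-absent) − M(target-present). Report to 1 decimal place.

M(target-present) = 6403/9 = 711.444
M(target-absent) = 6132/6 = 1022.000
Difference = 1022.000 − 711.444 = 310.556 ms

310.6 ms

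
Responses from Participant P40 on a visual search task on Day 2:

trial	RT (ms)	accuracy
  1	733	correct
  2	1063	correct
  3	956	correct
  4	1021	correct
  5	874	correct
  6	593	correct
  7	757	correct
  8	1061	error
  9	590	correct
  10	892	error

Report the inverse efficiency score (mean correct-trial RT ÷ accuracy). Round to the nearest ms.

Correct trials (n=8): 733, 1063, 956, 1021, 874, 593, 757, 590
Mean correct RT = 6587/8 = 823.3750 ms
Proportion correct = 8/10
IES = 823.3750 / (8/10) = 1029.219 ms

1029 ms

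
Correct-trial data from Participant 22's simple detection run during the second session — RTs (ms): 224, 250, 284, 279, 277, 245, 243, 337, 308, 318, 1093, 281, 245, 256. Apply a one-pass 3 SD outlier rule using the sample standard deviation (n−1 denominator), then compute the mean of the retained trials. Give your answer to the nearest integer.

273 ms

n = 14, ΣRT = 4640, M = 331.429
Σ(x−M)² = 637875.43; s = √(637875.43/13) = 221.511
Cutoffs: 331.429 ± 3·221.511 → [-333.1, 996.0]
Outside: 1093 → excluded.
Retained (n=13): Σ = 3547, mean = 3547/13 = 272.846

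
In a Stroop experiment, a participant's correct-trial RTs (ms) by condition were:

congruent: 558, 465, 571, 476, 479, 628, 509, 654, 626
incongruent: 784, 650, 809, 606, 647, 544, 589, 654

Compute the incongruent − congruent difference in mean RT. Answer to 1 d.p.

108.6 ms

M(congruent) = 4966/9 = 551.778
M(incongruent) = 5283/8 = 660.375
Difference = 660.375 − 551.778 = 108.597 ms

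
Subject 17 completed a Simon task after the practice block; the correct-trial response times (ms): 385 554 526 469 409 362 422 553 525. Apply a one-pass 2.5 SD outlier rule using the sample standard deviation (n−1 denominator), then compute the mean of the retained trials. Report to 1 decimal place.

n = 9, ΣRT = 4205, M = 467.222
Σ(x−M)² = 44951.56; s = √(44951.56/8) = 74.960
Cutoffs: 467.222 ± 2.5·74.960 → [279.8, 654.6]
No RTs fall outside the cutoffs; all 9 retained. Mean = 4205/9 = 467.222

467.2 ms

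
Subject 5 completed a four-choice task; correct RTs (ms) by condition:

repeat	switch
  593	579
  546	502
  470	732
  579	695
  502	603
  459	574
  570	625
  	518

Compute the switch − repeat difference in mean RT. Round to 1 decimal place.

M(repeat) = 3719/7 = 531.286
M(switch) = 4828/8 = 603.500
Difference = 603.500 − 531.286 = 72.214 ms

72.2 ms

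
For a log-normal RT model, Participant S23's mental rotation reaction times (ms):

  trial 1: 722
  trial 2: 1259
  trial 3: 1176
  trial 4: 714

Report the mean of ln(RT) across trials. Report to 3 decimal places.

ln(RT): 6.5820, 7.1381, 7.0699, 6.5709
Σ ln(RT) = 27.3609
Mean = 27.3609/4 = 6.84021

6.840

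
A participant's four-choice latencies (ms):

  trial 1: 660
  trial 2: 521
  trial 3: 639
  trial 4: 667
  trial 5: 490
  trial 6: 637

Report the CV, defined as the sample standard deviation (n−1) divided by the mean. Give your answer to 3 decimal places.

0.127

n = 6, Σ = 3614, M = 602.3333
Σ(x−M)² = 29287.333; s = √(29287.333/5) = 76.5341
CV = 76.5341 / 602.3333 = 0.12706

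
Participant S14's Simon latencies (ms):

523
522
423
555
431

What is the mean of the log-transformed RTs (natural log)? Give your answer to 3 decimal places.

ln(RT): 6.2596, 6.2577, 6.0474, 6.3190, 6.0661
Σ ln(RT) = 30.9497
Mean = 30.9497/5 = 6.18994

6.190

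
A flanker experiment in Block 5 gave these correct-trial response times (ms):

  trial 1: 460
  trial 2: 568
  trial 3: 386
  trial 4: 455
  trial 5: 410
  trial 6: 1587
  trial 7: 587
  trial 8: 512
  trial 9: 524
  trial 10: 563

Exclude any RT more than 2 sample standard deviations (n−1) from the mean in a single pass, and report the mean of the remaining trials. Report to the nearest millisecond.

n = 10, ΣRT = 6052, M = 605.200
Σ(x−M)² = 1112501.60; s = √(1112501.60/9) = 351.584
Cutoffs: 605.200 ± 2·351.584 → [-98.0, 1308.4]
Outside: 1587 → excluded.
Retained (n=9): Σ = 4465, mean = 4465/9 = 496.111

496 ms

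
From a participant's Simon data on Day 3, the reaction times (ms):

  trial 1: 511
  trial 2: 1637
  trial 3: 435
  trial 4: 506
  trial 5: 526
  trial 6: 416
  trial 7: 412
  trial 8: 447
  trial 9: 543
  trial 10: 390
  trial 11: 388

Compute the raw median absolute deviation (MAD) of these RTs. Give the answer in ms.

Sorted: 388, 390, 412, 416, 435, 447, 506, 511, 526, 543, 1637 → median = 447
|x − 447|: 64, 1190, 12, 59, 79, 31, 35, 0, 96, 57, 59
Sorted deviations: 0, 12, 31, 35, 57, 59, 59, 64, 79, 96, 1190 → MAD = 59

59 ms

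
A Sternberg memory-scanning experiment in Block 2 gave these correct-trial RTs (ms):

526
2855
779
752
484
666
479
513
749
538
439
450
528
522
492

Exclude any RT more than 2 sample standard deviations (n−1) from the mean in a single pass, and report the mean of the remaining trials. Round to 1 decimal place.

565.5 ms

n = 15, ΣRT = 10772, M = 718.133
Σ(x−M)² = 5073733.73; s = √(5073733.73/14) = 602.005
Cutoffs: 718.133 ± 2·602.005 → [-485.9, 1922.1]
Outside: 2855 → excluded.
Retained (n=14): Σ = 7917, mean = 7917/14 = 565.500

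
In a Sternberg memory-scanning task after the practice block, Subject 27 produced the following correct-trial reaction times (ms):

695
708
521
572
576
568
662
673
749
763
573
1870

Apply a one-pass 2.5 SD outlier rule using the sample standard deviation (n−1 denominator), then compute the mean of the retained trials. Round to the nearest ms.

n = 12, ΣRT = 8930, M = 744.167
Σ(x−M)² = 1451477.67; s = √(1451477.67/11) = 363.253
Cutoffs: 744.167 ± 2.5·363.253 → [-164.0, 1652.3]
Outside: 1870 → excluded.
Retained (n=11): Σ = 7060, mean = 7060/11 = 641.818

642 ms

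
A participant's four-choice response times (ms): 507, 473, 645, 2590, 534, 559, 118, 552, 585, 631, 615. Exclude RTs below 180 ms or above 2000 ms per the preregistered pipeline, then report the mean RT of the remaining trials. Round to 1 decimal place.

Excluded: 118, 2590
Retained (n=9): Σ = 5101
Mean = 5101/9 = 566.7778

566.8 ms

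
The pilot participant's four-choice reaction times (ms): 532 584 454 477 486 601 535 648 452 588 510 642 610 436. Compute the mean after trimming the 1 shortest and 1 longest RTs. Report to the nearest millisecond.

539 ms

Sorted: 436, 452, 454, 477, 486, 510, 532, 535, 584, 588, 601, 610, 642, 648
Drop lowest 1 (436) and highest 1 (648)
Remaining (n=12): Σ = 6471, mean = 6471/12 = 539.250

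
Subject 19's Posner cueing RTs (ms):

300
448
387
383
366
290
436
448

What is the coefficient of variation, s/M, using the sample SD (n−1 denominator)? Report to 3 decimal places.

n = 8, Σ = 3058, M = 382.2500
Σ(x−M)² = 27097.500; s = √(27097.500/7) = 62.2179
CV = 62.2179 / 382.2500 = 0.16277

0.163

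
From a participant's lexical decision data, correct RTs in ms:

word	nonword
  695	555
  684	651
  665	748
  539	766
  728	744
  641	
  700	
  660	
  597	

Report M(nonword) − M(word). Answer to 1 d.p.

36.2 ms

M(word) = 5909/9 = 656.556
M(nonword) = 3464/5 = 692.800
Difference = 692.800 − 656.556 = 36.244 ms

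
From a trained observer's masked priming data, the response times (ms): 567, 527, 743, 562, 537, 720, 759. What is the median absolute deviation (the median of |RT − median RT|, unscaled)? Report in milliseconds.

40 ms

Sorted: 527, 537, 562, 567, 720, 743, 759 → median = 567
|x − 567|: 0, 40, 176, 5, 30, 153, 192
Sorted deviations: 0, 5, 30, 40, 153, 176, 192 → MAD = 40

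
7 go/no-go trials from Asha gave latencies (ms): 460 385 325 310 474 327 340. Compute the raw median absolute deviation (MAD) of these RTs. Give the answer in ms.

Sorted: 310, 325, 327, 340, 385, 460, 474 → median = 340
|x − 340|: 120, 45, 15, 30, 134, 13, 0
Sorted deviations: 0, 13, 15, 30, 45, 120, 134 → MAD = 30

30 ms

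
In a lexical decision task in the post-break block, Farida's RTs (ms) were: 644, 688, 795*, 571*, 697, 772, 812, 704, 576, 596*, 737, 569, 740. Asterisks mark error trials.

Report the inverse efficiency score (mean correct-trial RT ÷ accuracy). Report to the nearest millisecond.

Correct trials (n=10): 644, 688, 697, 772, 812, 704, 576, 737, 569, 740
Mean correct RT = 6939/10 = 693.9000 ms
Proportion correct = 10/13
IES = 693.9000 / (10/13) = 902.070 ms

902 ms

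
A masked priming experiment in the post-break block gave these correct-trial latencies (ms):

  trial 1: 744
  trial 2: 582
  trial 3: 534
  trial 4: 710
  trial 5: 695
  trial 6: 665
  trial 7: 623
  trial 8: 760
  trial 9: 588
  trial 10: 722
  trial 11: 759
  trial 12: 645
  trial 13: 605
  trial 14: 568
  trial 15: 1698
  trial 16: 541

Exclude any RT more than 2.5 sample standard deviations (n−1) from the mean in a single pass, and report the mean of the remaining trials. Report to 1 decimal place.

649.4 ms

n = 16, ΣRT = 11439, M = 714.938
Σ(x−M)² = 1117992.94; s = √(1117992.94/15) = 273.007
Cutoffs: 714.938 ± 2.5·273.007 → [32.4, 1397.5]
Outside: 1698 → excluded.
Retained (n=15): Σ = 9741, mean = 9741/15 = 649.400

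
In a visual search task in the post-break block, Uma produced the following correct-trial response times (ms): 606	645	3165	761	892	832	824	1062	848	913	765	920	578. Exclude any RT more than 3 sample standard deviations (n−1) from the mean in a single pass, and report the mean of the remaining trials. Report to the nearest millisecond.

804 ms

n = 13, ΣRT = 12811, M = 985.462
Σ(x−M)² = 5367949.23; s = √(5367949.23/12) = 668.827
Cutoffs: 985.462 ± 3·668.827 → [-1021.0, 2991.9]
Outside: 3165 → excluded.
Retained (n=12): Σ = 9646, mean = 9646/12 = 803.833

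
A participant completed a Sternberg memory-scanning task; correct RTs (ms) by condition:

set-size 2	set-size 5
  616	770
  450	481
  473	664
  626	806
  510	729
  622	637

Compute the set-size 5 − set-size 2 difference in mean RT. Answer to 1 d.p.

M(set-size 2) = 3297/6 = 549.500
M(set-size 5) = 4087/6 = 681.167
Difference = 681.167 − 549.500 = 131.667 ms

131.7 ms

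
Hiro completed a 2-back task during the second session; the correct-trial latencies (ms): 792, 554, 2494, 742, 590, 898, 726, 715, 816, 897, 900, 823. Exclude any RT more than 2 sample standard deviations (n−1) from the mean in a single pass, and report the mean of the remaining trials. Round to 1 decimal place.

768.5 ms

n = 12, ΣRT = 10947, M = 912.250
Σ(x−M)² = 2868978.25; s = √(2868978.25/11) = 510.702
Cutoffs: 912.250 ± 2·510.702 → [-109.2, 1933.7]
Outside: 2494 → excluded.
Retained (n=11): Σ = 8453, mean = 8453/11 = 768.455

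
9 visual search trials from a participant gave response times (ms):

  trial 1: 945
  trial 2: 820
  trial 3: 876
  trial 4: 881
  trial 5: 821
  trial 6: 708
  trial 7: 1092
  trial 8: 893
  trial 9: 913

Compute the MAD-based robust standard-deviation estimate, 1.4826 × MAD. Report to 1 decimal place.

89.0 ms

Sorted: 708, 820, 821, 876, 881, 893, 913, 945, 1092 → median = 881
|x − 881| sorted: 0, 5, 12, 32, 60, 61, 64, 173, 211 → MAD = 60
Robust SD ≈ 1.4826 × 60 = 88.956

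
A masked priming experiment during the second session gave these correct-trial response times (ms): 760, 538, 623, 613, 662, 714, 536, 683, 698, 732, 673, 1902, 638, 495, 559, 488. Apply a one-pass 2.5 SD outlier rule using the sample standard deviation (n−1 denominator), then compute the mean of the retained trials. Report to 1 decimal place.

n = 16, ΣRT = 11314, M = 707.125
Σ(x−M)² = 1628609.75; s = √(1628609.75/15) = 329.506
Cutoffs: 707.125 ± 2.5·329.506 → [-116.6, 1530.9]
Outside: 1902 → excluded.
Retained (n=15): Σ = 9412, mean = 9412/15 = 627.467

627.5 ms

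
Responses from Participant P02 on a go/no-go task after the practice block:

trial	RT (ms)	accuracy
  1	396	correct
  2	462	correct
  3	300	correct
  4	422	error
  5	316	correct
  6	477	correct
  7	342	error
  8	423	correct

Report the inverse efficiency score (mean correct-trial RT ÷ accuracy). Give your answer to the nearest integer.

528 ms

Correct trials (n=6): 396, 462, 300, 316, 477, 423
Mean correct RT = 2374/6 = 395.6667 ms
Proportion correct = 6/8
IES = 395.6667 / (6/8) = 527.556 ms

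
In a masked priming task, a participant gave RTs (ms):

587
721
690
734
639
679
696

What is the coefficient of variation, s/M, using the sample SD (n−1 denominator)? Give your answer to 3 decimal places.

0.074

n = 7, Σ = 4746, M = 678.0000
Σ(x−M)² = 15256.000; s = √(15256.000/6) = 50.4249
CV = 50.4249 / 678.0000 = 0.07437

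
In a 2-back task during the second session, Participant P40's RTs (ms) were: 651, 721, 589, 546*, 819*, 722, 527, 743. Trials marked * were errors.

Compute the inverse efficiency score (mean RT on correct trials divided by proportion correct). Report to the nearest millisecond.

878 ms

Correct trials (n=6): 651, 721, 589, 722, 527, 743
Mean correct RT = 3953/6 = 658.8333 ms
Proportion correct = 6/8
IES = 658.8333 / (6/8) = 878.444 ms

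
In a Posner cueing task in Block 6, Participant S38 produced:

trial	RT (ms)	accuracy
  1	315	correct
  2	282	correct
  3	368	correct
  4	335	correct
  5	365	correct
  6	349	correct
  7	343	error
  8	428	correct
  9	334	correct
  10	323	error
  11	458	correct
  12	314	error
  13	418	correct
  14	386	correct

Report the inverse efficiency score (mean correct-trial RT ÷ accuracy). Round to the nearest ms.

Correct trials (n=11): 315, 282, 368, 335, 365, 349, 428, 334, 458, 418, 386
Mean correct RT = 4038/11 = 367.0909 ms
Proportion correct = 11/14
IES = 367.0909 / (11/14) = 467.207 ms

467 ms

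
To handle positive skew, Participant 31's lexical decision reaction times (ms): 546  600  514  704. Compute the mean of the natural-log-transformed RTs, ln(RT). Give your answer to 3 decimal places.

ln(RT): 6.3026, 6.3969, 6.2422, 6.5568
Σ ln(RT) = 25.4986
Mean = 25.4986/4 = 6.37464

6.375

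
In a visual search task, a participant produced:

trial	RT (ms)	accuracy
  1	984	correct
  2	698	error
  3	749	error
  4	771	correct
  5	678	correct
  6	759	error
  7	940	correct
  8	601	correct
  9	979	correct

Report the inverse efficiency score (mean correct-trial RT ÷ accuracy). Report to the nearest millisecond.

1238 ms

Correct trials (n=6): 984, 771, 678, 940, 601, 979
Mean correct RT = 4953/6 = 825.5000 ms
Proportion correct = 6/9
IES = 825.5000 / (6/9) = 1238.250 ms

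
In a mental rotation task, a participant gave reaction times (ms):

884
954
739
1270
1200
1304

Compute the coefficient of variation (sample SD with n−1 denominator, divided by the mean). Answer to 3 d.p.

0.219

n = 6, Σ = 6351, M = 1058.5000
Σ(x−M)² = 268475.500; s = √(268475.500/5) = 231.7220
CV = 231.7220 / 1058.5000 = 0.21892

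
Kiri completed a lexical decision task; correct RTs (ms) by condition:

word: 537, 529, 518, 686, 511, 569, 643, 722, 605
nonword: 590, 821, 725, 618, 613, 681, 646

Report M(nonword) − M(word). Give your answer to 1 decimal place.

M(word) = 5320/9 = 591.111
M(nonword) = 4694/7 = 670.571
Difference = 670.571 − 591.111 = 79.460 ms

79.5 ms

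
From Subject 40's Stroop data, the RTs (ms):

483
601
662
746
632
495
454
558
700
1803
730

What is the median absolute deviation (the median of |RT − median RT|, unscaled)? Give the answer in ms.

Sorted: 454, 483, 495, 558, 601, 632, 662, 700, 730, 746, 1803 → median = 632
|x − 632|: 149, 31, 30, 114, 0, 137, 178, 74, 68, 1171, 98
Sorted deviations: 0, 30, 31, 68, 74, 98, 114, 137, 149, 178, 1171 → MAD = 98

98 ms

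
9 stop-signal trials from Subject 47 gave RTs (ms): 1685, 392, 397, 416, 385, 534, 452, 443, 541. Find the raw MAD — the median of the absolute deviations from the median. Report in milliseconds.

51 ms

Sorted: 385, 392, 397, 416, 443, 452, 534, 541, 1685 → median = 443
|x − 443|: 1242, 51, 46, 27, 58, 91, 9, 0, 98
Sorted deviations: 0, 9, 27, 46, 51, 58, 91, 98, 1242 → MAD = 51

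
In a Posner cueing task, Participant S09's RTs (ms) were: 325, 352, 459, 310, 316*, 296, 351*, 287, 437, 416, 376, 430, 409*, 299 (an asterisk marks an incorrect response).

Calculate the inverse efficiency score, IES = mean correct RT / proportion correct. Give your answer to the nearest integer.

Correct trials (n=11): 325, 352, 459, 310, 296, 287, 437, 416, 376, 430, 299
Mean correct RT = 3987/11 = 362.4545 ms
Proportion correct = 11/14
IES = 362.4545 / (11/14) = 461.306 ms

461 ms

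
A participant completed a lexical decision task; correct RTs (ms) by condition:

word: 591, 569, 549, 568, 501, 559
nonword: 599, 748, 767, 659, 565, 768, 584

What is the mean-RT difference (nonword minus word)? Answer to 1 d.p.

M(word) = 3337/6 = 556.167
M(nonword) = 4690/7 = 670.000
Difference = 670.000 − 556.167 = 113.833 ms

113.8 ms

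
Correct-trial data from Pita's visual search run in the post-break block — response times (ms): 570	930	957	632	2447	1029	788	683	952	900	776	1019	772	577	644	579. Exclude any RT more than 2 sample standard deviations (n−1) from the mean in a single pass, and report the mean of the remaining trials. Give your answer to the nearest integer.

787 ms

n = 16, ΣRT = 14255, M = 890.938
Σ(x−M)² = 2974572.94; s = √(2974572.94/15) = 445.314
Cutoffs: 890.938 ± 2·445.314 → [0.3, 1781.6]
Outside: 2447 → excluded.
Retained (n=15): Σ = 11808, mean = 11808/15 = 787.200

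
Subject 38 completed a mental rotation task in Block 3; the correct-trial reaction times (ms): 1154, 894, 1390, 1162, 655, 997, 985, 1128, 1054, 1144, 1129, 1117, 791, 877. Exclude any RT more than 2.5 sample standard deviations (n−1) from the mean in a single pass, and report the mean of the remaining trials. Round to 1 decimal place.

n = 14, ΣRT = 14477, M = 1034.071
Σ(x−M)² = 445478.93; s = √(445478.93/13) = 185.115
Cutoffs: 1034.071 ± 2.5·185.115 → [571.3, 1496.9]
No RTs fall outside the cutoffs; all 14 retained. Mean = 14477/14 = 1034.071

1034.1 ms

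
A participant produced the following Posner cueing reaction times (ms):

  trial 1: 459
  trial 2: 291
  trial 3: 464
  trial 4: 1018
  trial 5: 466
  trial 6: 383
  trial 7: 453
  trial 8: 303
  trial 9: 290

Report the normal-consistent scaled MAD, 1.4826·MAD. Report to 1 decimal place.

Sorted: 290, 291, 303, 383, 453, 459, 464, 466, 1018 → median = 453
|x − 453| sorted: 0, 6, 11, 13, 70, 150, 162, 163, 565 → MAD = 70
Robust SD ≈ 1.4826 × 70 = 103.782

103.8 ms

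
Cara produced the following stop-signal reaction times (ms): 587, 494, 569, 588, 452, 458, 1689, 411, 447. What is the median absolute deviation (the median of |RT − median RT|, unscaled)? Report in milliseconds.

Sorted: 411, 447, 452, 458, 494, 569, 587, 588, 1689 → median = 494
|x − 494|: 93, 0, 75, 94, 42, 36, 1195, 83, 47
Sorted deviations: 0, 36, 42, 47, 75, 83, 93, 94, 1195 → MAD = 75

75 ms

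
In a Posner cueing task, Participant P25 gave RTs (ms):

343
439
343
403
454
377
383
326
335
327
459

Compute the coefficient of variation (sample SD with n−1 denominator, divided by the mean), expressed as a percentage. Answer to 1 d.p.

13.4%

n = 11, Σ = 4189, M = 380.8182
Σ(x−M)² = 26225.636; s = √(26225.636/10) = 51.2110
CV = 51.2110 / 380.8182 = 0.13448 = 13.448%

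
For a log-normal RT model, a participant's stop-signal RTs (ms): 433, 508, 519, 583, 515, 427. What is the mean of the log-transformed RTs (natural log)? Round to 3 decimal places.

ln(RT): 6.0707, 6.2305, 6.2519, 6.3682, 6.2442, 6.0568
Σ ln(RT) = 37.2223
Mean = 37.2223/6 = 6.20371

6.204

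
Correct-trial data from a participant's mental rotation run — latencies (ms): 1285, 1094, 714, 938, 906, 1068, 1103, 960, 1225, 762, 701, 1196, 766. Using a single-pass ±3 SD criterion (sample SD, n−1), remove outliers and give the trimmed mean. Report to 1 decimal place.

n = 13, ΣRT = 12718, M = 978.308
Σ(x−M)² = 485094.77; s = √(485094.77/12) = 201.059
Cutoffs: 978.308 ± 3·201.059 → [375.1, 1581.5]
No RTs fall outside the cutoffs; all 13 retained. Mean = 12718/13 = 978.308

978.3 ms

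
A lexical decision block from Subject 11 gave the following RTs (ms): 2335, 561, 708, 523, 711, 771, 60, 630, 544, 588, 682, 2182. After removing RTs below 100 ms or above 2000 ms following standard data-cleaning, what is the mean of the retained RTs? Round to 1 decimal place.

635.3 ms

Excluded: 60, 2182, 2335
Retained (n=9): Σ = 5718
Mean = 5718/9 = 635.3333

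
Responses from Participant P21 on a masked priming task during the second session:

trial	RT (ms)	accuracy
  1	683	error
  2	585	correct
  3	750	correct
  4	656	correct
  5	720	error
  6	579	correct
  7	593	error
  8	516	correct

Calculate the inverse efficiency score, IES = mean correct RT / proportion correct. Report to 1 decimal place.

Correct trials (n=5): 585, 750, 656, 579, 516
Mean correct RT = 3086/5 = 617.2000 ms
Proportion correct = 5/8
IES = 617.2000 / (5/8) = 987.520 ms

987.5 ms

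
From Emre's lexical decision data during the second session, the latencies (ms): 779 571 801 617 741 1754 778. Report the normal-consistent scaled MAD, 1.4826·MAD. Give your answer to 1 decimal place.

54.9 ms

Sorted: 571, 617, 741, 778, 779, 801, 1754 → median = 778
|x − 778| sorted: 0, 1, 23, 37, 161, 207, 976 → MAD = 37
Robust SD ≈ 1.4826 × 37 = 54.856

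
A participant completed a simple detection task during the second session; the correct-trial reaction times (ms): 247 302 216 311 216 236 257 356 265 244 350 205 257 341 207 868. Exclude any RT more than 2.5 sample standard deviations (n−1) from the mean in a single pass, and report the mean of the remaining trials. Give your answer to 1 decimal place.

n = 16, ΣRT = 4878, M = 304.875
Σ(x−M)² = 376435.75; s = √(376435.75/15) = 158.416
Cutoffs: 304.875 ± 2.5·158.416 → [-91.2, 700.9]
Outside: 868 → excluded.
Retained (n=15): Σ = 4010, mean = 4010/15 = 267.333

267.3 ms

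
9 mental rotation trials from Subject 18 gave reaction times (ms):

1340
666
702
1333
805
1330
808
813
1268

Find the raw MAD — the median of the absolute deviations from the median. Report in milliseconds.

Sorted: 666, 702, 805, 808, 813, 1268, 1330, 1333, 1340 → median = 813
|x − 813|: 527, 147, 111, 520, 8, 517, 5, 0, 455
Sorted deviations: 0, 5, 8, 111, 147, 455, 517, 520, 527 → MAD = 147

147 ms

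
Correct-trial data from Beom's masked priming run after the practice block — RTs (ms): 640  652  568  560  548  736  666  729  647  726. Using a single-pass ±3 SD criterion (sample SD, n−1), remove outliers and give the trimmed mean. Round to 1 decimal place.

647.2 ms

n = 10, ΣRT = 6472, M = 647.200
Σ(x−M)² = 44931.60; s = √(44931.60/9) = 70.657
Cutoffs: 647.200 ± 3·70.657 → [435.2, 859.2]
No RTs fall outside the cutoffs; all 10 retained. Mean = 6472/10 = 647.200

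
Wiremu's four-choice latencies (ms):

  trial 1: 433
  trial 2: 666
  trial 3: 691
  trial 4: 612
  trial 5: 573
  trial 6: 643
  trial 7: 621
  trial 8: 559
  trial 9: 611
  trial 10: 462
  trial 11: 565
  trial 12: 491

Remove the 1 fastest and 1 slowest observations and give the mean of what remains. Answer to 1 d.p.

580.3 ms

Sorted: 433, 462, 491, 559, 565, 573, 611, 612, 621, 643, 666, 691
Drop lowest 1 (433) and highest 1 (691)
Remaining (n=10): Σ = 5803, mean = 5803/10 = 580.300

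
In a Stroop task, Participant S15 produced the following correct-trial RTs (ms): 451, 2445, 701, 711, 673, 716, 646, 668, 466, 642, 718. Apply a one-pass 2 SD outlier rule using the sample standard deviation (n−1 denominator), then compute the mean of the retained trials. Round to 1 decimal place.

639.2 ms

n = 11, ΣRT = 8837, M = 803.364
Σ(x−M)² = 3052992.55; s = √(3052992.55/10) = 552.539
Cutoffs: 803.364 ± 2·552.539 → [-301.7, 1908.4]
Outside: 2445 → excluded.
Retained (n=10): Σ = 6392, mean = 6392/10 = 639.200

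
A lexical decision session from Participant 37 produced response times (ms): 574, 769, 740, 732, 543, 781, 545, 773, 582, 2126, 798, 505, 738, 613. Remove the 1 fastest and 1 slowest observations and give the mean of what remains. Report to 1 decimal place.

682.3 ms

Sorted: 505, 543, 545, 574, 582, 613, 732, 738, 740, 769, 773, 781, 798, 2126
Drop lowest 1 (505) and highest 1 (2126)
Remaining (n=12): Σ = 8188, mean = 8188/12 = 682.333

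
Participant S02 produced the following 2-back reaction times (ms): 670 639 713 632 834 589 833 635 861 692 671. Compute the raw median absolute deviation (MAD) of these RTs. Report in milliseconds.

Sorted: 589, 632, 635, 639, 670, 671, 692, 713, 833, 834, 861 → median = 671
|x − 671|: 1, 32, 42, 39, 163, 82, 162, 36, 190, 21, 0
Sorted deviations: 0, 1, 21, 32, 36, 39, 42, 82, 162, 163, 190 → MAD = 39

39 ms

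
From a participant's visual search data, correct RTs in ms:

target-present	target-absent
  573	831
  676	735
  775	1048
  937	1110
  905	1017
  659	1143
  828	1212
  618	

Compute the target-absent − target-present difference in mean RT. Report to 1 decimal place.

M(target-present) = 5971/8 = 746.375
M(target-absent) = 7096/7 = 1013.714
Difference = 1013.714 − 746.375 = 267.339 ms

267.3 ms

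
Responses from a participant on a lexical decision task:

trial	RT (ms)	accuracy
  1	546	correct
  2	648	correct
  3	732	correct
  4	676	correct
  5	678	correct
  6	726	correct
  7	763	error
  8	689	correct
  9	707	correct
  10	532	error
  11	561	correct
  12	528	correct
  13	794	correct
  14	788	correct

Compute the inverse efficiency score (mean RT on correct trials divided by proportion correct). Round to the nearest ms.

785 ms

Correct trials (n=12): 546, 648, 732, 676, 678, 726, 689, 707, 561, 528, 794, 788
Mean correct RT = 8073/12 = 672.7500 ms
Proportion correct = 12/14
IES = 672.7500 / (12/14) = 784.875 ms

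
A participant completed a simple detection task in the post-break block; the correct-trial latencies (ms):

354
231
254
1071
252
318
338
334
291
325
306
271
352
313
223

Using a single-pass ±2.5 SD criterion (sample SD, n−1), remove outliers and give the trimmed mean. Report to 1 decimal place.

n = 15, ΣRT = 5233, M = 348.867
Σ(x−M)² = 584027.73; s = √(584027.73/14) = 204.246
Cutoffs: 348.867 ± 2.5·204.246 → [-161.7, 859.5]
Outside: 1071 → excluded.
Retained (n=14): Σ = 4162, mean = 4162/14 = 297.286

297.3 ms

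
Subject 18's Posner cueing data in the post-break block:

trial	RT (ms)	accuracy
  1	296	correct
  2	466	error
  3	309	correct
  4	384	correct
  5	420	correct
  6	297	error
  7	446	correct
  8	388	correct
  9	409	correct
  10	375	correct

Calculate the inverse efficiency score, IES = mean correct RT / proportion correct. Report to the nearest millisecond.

Correct trials (n=8): 296, 309, 384, 420, 446, 388, 409, 375
Mean correct RT = 3027/8 = 378.3750 ms
Proportion correct = 8/10
IES = 378.3750 / (8/10) = 472.969 ms

473 ms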